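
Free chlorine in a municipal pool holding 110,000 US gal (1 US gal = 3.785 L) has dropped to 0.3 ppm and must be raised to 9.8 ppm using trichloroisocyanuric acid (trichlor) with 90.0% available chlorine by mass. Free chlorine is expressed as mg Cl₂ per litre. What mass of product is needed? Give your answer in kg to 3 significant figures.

Volume: 110,000 US gal × 3.785 L/gal = 416,350 L.
Chlorine deficit: 9.8 − 0.3 = 9.5 ppm = 9.5 mg/L as Cl₂.
Cl₂ equivalent needed: 9.5 mg/L × 416,350 L = 3,955,000 mg = 3955 g.
Product at 90.0% available chlorine: 3955 / 0.9 = 4395 g.

4.39 kg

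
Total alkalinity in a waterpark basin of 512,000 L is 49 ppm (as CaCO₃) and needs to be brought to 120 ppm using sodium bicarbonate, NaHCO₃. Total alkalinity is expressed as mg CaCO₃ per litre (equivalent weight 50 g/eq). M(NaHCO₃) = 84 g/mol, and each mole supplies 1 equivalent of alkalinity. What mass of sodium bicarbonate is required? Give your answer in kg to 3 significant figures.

Alkalinity to add: (120 − 49) = 71 mg/L as CaCO₃ × 512,000 L = 36,350 g as CaCO₃.
Equivalents: 36,350 g ÷ 50 g/eq = 727 eq.
NaHCO₃ supplies 1 eq per mole → 727 mol.
Mass: 727 mol × 84 g/mol = 61,070 g.

61.1 kg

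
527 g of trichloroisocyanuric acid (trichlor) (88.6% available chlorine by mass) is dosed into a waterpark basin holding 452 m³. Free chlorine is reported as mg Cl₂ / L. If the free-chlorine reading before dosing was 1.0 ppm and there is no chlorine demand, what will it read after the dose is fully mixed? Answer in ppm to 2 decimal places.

2.03 ppm

Volume: 452 m³ = 452,000 L.
Available chlorine delivered: 527 g × 0.886 = 466.9 g as Cl₂.
Concentration rise: 466.9 g / 452,000 L = 1.033 mg/L = 1.03 ppm.
Final FC: 1.0 + 1.03 = 2.03 ppm.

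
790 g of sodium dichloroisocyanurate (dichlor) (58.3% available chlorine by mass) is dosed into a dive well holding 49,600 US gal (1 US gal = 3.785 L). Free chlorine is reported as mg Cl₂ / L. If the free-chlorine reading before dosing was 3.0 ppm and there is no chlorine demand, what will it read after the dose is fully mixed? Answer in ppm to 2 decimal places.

Volume: 49,600 US gal × 3.785 L/gal = 187,736 L.
Available chlorine delivered: 790 g × 0.583 = 460.6 g as Cl₂.
Concentration rise: 460.6 g / 187,736 L = 2.453 mg/L = 2.45 ppm.
Final FC: 3.0 + 2.45 = 5.45 ppm.

5.45 ppm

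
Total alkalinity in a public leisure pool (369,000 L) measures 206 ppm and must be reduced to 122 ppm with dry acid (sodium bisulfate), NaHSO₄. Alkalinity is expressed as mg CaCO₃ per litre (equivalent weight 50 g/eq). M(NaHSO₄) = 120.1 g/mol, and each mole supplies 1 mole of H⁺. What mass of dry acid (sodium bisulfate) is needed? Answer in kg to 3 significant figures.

74.5 kg

Alkalinity to neutralize: (206 − 122) = 84 mg/L as CaCO₃ × 369,000 L = 31,000 g as CaCO₃.
Equivalents of H⁺ required: 31,000 ÷ 50 g/eq = 619.9 eq = 619.9 mol NaHSO₄.
Mass of NaHSO₄: 619.9 × 120.1 = 74,450 g.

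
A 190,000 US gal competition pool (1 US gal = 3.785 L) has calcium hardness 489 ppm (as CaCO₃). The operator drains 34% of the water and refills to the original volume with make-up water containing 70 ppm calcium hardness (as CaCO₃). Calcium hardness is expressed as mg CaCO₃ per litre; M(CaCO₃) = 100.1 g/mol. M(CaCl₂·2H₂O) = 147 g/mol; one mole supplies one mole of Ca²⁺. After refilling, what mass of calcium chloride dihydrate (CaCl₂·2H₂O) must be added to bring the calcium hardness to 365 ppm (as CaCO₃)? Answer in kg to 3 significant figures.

Volume: 190,000 US gal × 3.785 L/gal = 719,150 L.
After draining 34% and refilling: 489 × 0.66 + 70 × 0.34 = 346.54 ppm.
Deficit to target: 365 − 346.54 = 18.46 mg/L.
As CaCO₃: 18.46 mg/L × 719,150 L = 13,280 g; ÷ 100.1 = 132.6 mol Ca²⁺.
Mass: 132.6 × 147 = 19,500 g.

19.5 kg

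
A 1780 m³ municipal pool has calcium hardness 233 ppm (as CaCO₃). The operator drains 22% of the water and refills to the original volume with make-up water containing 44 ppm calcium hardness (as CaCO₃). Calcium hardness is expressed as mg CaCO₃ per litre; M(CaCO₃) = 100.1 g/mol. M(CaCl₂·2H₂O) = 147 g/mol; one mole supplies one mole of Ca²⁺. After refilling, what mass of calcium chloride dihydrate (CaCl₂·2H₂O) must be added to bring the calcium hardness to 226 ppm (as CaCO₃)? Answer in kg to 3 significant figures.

90.4 kg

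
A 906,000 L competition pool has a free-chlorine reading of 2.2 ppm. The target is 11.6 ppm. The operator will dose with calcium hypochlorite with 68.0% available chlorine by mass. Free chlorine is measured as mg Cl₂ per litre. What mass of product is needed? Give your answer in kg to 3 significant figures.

12.5 kg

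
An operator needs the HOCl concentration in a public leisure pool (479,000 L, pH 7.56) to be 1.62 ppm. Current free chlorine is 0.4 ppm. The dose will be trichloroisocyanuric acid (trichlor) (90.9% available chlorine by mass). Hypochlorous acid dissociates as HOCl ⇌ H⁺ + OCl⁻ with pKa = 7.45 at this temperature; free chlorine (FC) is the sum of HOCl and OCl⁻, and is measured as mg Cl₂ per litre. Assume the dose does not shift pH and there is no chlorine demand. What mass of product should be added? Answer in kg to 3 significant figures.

[OCl⁻]/[HOCl] = 10^(pH − pKa) = 10^(7.56 − 7.45) = 1.288; fraction as HOCl = 1/(1 + 1.288) = 0.437.
Free chlorine required for 1.62 ppm HOCl: 1.62 / 0.437 = 3.707 ppm.
FC to add: 3.707 − 0.4 = 3.307 mg/L as Cl₂.
Cl₂ equivalent: 3.307 mg/L × 479,000 L = 1584 g.
Product at 90.9% available Cl: 1584 / 0.909 = 1743 g.

1.74 kg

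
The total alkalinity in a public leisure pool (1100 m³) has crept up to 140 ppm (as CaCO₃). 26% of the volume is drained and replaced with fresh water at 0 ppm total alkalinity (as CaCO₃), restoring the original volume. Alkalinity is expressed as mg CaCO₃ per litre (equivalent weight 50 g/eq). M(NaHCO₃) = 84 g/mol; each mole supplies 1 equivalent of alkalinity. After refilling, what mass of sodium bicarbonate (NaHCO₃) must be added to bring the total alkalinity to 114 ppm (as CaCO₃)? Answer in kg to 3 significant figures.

19.2 kg

Volume: 1100 m³ = 1,100,000 L.
After draining 26% and refilling: 140 × 0.74 + 0 × 0.26 = 103.6 ppm.
Deficit to target: 114 − 103.6 = 10.4 mg/L.
As CaCO₃: 10.4 mg/L × 1,100,000 L = 11,440 g; ÷ 50 g/eq ÷ 1 = 228.8 mol NaHCO₃.
Mass: 228.8 × 84 = 19,220 g.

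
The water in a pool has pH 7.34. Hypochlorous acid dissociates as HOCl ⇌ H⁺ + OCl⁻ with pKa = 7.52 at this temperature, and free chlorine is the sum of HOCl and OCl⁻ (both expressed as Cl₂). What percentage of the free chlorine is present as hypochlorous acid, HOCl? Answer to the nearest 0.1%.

[OCl⁻]/[HOCl] = 10^(pH − pKa) = 10^(7.34 − 7.52) = 10^-0.18 = 0.6607.
Fraction as HOCl = 1 / (1 + 0.6607) = 0.6022.

60.2%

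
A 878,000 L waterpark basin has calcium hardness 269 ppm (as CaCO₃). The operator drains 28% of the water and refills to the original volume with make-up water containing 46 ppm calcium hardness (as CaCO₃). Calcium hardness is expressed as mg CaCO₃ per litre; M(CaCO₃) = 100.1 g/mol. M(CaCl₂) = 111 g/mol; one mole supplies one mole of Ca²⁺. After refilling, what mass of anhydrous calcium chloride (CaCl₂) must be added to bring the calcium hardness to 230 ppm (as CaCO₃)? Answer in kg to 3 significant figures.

22.8 kg

After draining 28% and refilling: 269 × 0.72 + 46 × 0.28 = 206.56 ppm.
Deficit to target: 230 − 206.56 = 23.44 mg/L.
As CaCO₃: 23.44 mg/L × 878,000 L = 20,580 g; ÷ 100.1 = 205.6 mol Ca²⁺.
Mass: 205.6 × 111 = 22,820 g.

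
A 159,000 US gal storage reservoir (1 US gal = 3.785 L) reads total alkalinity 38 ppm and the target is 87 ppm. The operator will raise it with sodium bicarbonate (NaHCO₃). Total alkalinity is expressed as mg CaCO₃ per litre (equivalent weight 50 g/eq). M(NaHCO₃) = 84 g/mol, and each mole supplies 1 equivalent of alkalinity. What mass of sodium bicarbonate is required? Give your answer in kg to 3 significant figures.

Volume: 159,000 US gal × 3.785 L/gal = 601,815 L.
Alkalinity to add: (87 − 38) = 49 mg/L as CaCO₃ × 601,815 L = 29,490 g as CaCO₃.
Equivalents: 29,490 g ÷ 50 g/eq = 589.8 eq.
NaHCO₃ supplies 1 eq per mole → 589.8 mol.
Mass: 589.8 mol × 84 g/mol = 49,540 g.

49.5 kg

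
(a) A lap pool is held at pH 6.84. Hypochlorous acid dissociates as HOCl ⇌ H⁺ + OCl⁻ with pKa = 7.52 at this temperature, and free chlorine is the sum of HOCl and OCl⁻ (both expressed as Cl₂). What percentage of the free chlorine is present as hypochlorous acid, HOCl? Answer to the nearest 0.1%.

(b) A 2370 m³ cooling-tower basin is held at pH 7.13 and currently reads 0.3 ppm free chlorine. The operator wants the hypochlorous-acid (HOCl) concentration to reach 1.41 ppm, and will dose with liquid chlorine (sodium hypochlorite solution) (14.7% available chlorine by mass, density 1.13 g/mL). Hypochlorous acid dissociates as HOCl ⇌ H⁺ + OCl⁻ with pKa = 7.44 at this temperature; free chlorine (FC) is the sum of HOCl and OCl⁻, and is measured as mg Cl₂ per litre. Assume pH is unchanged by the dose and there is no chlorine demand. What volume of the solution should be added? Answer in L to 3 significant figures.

(a) [OCl⁻]/[HOCl] = 10^(pH − pKa) = 10^(6.84 − 7.52) = 10^-0.68 = 0.2089.
(a) Fraction as HOCl = 1 / (1 + 0.2089) = 0.8272.

(b) Volume: 2370 m³ = 2,370,000 L.
(b) [OCl⁻]/[HOCl] = 10^(pH − pKa) = 10^(7.13 − 7.44) = 0.4898; fraction as HOCl = 1/(1 + 0.4898) = 0.6712.
(b) Free chlorine required for 1.41 ppm HOCl: 1.41 / 0.6712 = 2.101 ppm.
(b) FC to add: 2.101 − 0.3 = 1.801 mg/L as Cl₂.
(b) Cl₂ equivalent: 1.801 mg/L × 2,370,000 L = 4267 g.
(b) Product at 14.7% available Cl: 4267 / 0.147 = 29,030 g.
(b) Volume: 29,030 g ÷ 1.13 g/mL = 25,690 mL.

(a) 82.7%; (b) 25.7 L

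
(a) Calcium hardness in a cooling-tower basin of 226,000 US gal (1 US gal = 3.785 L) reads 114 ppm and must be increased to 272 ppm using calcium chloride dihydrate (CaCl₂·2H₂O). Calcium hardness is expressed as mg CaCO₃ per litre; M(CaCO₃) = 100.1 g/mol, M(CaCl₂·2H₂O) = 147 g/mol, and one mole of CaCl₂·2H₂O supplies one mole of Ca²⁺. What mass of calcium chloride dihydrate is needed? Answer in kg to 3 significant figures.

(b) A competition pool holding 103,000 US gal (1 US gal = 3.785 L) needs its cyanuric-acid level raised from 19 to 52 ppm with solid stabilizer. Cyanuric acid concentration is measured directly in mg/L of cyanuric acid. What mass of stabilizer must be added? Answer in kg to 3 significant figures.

(a) Volume: 226,000 US gal × 3.785 L/gal = 855,410 L.
(a) Hardness to add: (272 − 114) = 158 mg/L as CaCO₃ × 855,410 L = 135,200 g as CaCO₃.
(a) Moles of Ca²⁺ (1 mol Ca²⁺ ≡ 1 mol CaCO₃): 135,200 / 100.1 g/mol = 1350 mol.
(a) Mass of CaCl₂·2H₂O: 1350 × 147 = 198,500 g.

(b) Volume: 103,000 US gal × 3.785 L/gal = 389,855 L.
(b) CYA to add: (52 − 19) = 33 mg/L × 389,855 L = 12,870 g cyanuric acid.

(a) 198 kg; (b) 12.9 kg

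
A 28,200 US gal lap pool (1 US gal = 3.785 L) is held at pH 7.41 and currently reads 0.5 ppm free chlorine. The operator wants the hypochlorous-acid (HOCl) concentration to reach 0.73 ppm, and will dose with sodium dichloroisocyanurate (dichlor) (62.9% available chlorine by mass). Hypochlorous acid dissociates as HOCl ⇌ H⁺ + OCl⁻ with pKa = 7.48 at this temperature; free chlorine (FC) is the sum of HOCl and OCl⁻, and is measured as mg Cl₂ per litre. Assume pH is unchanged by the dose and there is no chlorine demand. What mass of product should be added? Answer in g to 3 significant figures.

144 g

Volume: 28,200 US gal × 3.785 L/gal = 106,737 L.
[OCl⁻]/[HOCl] = 10^(pH − pKa) = 10^(7.41 − 7.48) = 0.8511; fraction as HOCl = 1/(1 + 0.8511) = 0.5402.
Free chlorine required for 0.73 ppm HOCl: 0.73 / 0.5402 = 1.351 ppm.
FC to add: 1.351 − 0.5 = 0.8513 mg/L as Cl₂.
Cl₂ equivalent: 0.8513 mg/L × 106,737 L = 90.87 g.
Product at 62.9% available Cl: 90.87 / 0.629 = 144.5 g.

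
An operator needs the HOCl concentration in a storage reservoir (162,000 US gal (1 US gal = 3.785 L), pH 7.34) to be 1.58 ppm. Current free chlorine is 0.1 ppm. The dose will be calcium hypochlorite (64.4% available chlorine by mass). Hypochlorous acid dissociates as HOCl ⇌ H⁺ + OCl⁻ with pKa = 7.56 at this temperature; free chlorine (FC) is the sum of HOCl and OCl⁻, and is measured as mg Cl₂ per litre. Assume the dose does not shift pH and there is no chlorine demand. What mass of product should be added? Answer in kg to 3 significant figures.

2.32 kg

Volume: 162,000 US gal × 3.785 L/gal = 613,170 L.
[OCl⁻]/[HOCl] = 10^(pH − pKa) = 10^(7.34 − 7.56) = 0.6026; fraction as HOCl = 1/(1 + 0.6026) = 0.624.
Free chlorine required for 1.58 ppm HOCl: 1.58 / 0.624 = 2.532 ppm.
FC to add: 2.532 − 0.1 = 2.432 mg/L as Cl₂.
Cl₂ equivalent: 2.432 mg/L × 613,170 L = 1491 g.
Product at 64.4% available Cl: 1491 / 0.644 = 2316 g.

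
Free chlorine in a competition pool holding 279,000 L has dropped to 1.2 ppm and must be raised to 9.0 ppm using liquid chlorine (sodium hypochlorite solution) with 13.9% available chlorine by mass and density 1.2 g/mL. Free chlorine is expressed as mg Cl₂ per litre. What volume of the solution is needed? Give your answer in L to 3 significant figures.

Chlorine deficit: 9.0 − 1.2 = 7.8 ppm = 7.8 mg/L as Cl₂.
Cl₂ equivalent needed: 7.8 mg/L × 279,000 L = 2,176,000 mg = 2176 g.
Product at 13.9% available chlorine: 2176 / 0.139 = 15,660 g.
Volume at density 1.2 g/mL: 15,660 g ÷ 1.2 g/mL = 13,050 mL.

13.0 L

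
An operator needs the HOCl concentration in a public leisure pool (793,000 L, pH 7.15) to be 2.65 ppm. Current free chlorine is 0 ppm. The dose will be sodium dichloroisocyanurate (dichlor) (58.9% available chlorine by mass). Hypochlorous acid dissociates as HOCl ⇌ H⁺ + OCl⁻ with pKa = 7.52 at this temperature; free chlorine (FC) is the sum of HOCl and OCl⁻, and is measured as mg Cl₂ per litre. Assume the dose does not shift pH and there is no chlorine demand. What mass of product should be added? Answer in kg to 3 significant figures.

[OCl⁻]/[HOCl] = 10^(pH − pKa) = 10^(7.15 − 7.52) = 0.4266; fraction as HOCl = 1/(1 + 0.4266) = 0.701.
Free chlorine required for 2.65 ppm HOCl: 2.65 / 0.701 = 3.78 ppm.
FC to add: 3.78 − 0 = 3.78 mg/L as Cl₂.
Cl₂ equivalent: 3.78 mg/L × 793,000 L = 2998 g.
Product at 58.9% available Cl: 2998 / 0.589 = 5090 g.

5.09 kg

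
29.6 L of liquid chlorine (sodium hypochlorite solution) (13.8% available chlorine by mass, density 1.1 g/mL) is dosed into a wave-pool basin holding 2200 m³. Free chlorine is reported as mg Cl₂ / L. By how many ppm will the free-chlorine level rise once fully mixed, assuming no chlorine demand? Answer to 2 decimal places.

Volume: 2200 m³ = 2,200,000 L.
Mass of solution: 29.6 L × 1000 mL/L × 1.1 g/mL = 32,560 g.
Available chlorine delivered: 32,560 g × 0.138 = 4493 g as Cl₂.
Concentration rise: 4493 g / 2,200,000 L = 2.042 mg/L = 2.04 ppm.

2.04 ppm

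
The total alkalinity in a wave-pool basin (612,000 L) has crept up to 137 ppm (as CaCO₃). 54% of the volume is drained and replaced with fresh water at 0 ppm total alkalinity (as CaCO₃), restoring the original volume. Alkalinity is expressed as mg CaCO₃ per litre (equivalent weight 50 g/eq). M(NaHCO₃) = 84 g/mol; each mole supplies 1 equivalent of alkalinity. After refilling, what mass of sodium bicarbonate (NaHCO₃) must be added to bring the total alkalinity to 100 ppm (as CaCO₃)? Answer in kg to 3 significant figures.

After draining 54% and refilling: 137 × 0.46 + 0 × 0.54 = 63.02 ppm.
Deficit to target: 100 − 63.02 = 36.98 mg/L.
As CaCO₃: 36.98 mg/L × 612,000 L = 22,630 g; ÷ 50 g/eq ÷ 1 = 452.6 mol NaHCO₃.
Mass: 452.6 × 84 = 38,020 g.

38.0 kg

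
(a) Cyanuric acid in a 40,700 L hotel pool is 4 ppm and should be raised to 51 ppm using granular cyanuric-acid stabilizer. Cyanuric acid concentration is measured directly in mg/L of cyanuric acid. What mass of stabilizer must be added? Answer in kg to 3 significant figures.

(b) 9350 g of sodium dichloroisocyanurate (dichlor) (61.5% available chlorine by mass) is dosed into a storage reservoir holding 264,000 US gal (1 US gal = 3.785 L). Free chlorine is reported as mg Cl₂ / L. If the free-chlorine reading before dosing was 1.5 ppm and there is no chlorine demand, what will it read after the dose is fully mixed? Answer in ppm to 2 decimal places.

(a) CYA to add: (51 − 4) = 47 mg/L × 40,700 L = 1913 g cyanuric acid.

(b) Volume: 264,000 US gal × 3.785 L/gal = 999,240 L.
(b) Available chlorine delivered: 9350 g × 0.615 = 5750 g as Cl₂.
(b) Concentration rise: 5750 g / 999,240 L = 5.755 mg/L = 5.75 ppm.
(b) Final FC: 1.5 + 5.75 = 7.25 ppm.

(a) 1.91 kg; (b) 7.25 ppm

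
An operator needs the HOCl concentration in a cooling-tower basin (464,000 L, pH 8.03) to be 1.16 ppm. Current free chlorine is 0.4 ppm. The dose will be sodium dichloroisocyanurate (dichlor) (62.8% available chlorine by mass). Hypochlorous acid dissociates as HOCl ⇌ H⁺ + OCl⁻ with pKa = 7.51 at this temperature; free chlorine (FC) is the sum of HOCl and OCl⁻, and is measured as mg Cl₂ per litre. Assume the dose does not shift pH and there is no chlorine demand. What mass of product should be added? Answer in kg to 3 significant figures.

3.40 kg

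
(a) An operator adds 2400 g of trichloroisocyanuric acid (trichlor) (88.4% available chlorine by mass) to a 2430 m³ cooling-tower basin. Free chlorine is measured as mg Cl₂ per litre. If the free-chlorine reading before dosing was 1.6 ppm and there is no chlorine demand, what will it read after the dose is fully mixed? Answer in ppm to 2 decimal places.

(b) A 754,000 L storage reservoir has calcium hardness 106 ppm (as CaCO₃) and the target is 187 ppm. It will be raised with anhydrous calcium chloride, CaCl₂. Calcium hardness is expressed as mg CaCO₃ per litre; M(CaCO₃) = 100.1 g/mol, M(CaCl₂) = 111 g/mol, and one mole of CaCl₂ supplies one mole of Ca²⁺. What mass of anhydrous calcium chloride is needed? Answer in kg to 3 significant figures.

(a) Volume: 2430 m³ = 2,430,000 L.
(a) Available chlorine delivered: 2400 g × 0.884 = 2122 g as Cl₂.
(a) Concentration rise: 2122 g / 2,430,000 L = 0.8731 mg/L = 0.87 ppm.
(a) Final FC: 1.6 + 0.87 = 2.47 ppm.

(b) Hardness to add: (187 − 106) = 81 mg/L as CaCO₃ × 754,000 L = 61,070 g as CaCO₃.
(b) Moles of Ca²⁺ (1 mol Ca²⁺ ≡ 1 mol CaCO₃): 61,070 / 100.1 g/mol = 610.1 mol.
(b) Mass of CaCl₂: 610.1 × 111 = 67,720 g.

(a) 2.47 ppm; (b) 67.7 kg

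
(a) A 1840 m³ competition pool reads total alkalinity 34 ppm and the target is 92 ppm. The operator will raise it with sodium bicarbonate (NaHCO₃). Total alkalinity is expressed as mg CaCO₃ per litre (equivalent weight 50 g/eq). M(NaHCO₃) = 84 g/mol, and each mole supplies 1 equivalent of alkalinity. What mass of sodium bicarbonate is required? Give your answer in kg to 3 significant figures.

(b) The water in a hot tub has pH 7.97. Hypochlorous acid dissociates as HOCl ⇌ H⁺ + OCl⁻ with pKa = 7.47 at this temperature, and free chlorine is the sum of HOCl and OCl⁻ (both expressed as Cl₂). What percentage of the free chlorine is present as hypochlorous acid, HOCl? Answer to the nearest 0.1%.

(a) Volume: 1840 m³ = 1,840,000 L.
(a) Alkalinity to add: (92 − 34) = 58 mg/L as CaCO₃ × 1,840,000 L = 106,700 g as CaCO₃.
(a) Equivalents: 106,700 g ÷ 50 g/eq = 2134 eq.
(a) NaHCO₃ supplies 1 eq per mole → 2134 mol.
(a) Mass: 2134 mol × 84 g/mol = 179,300 g.

(b) [OCl⁻]/[HOCl] = 10^(pH − pKa) = 10^(7.97 − 7.47) = 10^0.50 = 3.162.
(b) Fraction as HOCl = 1 / (1 + 3.162) = 0.2403.

(a) 179 kg; (b) 24.0%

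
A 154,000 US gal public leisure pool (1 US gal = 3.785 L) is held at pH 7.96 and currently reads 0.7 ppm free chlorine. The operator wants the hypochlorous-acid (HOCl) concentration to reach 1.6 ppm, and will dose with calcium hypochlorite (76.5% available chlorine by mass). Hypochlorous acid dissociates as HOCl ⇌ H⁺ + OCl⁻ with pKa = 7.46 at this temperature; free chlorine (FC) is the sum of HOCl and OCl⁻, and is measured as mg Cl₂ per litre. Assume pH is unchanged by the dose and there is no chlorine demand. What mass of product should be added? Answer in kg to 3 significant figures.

Volume: 154,000 US gal × 3.785 L/gal = 582,890 L.
[OCl⁻]/[HOCl] = 10^(pH − pKa) = 10^(7.96 − 7.46) = 3.162; fraction as HOCl = 1/(1 + 3.162) = 0.2403.
Free chlorine required for 1.6 ppm HOCl: 1.6 / 0.2403 = 6.66 ppm.
FC to add: 6.66 − 0.7 = 5.96 mg/L as Cl₂.
Cl₂ equivalent: 5.96 mg/L × 582,890 L = 3474 g.
Product at 76.5% available Cl: 3474 / 0.765 = 4541 g.

4.54 kg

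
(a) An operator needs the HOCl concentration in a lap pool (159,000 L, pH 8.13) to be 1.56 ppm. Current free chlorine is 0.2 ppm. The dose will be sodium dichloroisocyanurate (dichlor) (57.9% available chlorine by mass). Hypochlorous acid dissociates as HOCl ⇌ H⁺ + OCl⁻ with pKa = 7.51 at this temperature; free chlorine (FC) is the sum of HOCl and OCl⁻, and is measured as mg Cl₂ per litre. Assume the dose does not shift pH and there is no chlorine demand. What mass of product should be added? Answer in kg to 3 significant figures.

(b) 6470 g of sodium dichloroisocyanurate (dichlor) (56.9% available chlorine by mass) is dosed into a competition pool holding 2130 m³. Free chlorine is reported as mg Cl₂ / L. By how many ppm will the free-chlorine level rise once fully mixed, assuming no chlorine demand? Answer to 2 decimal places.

(a) 2.16 kg; (b) 1.73 ppm

(a) [OCl⁻]/[HOCl] = 10^(pH − pKa) = 10^(8.13 − 7.51) = 4.169; fraction as HOCl = 1/(1 + 4.169) = 0.1935.
(a) Free chlorine required for 1.56 ppm HOCl: 1.56 / 0.1935 = 8.063 ppm.
(a) FC to add: 8.063 − 0.2 = 7.863 mg/L as Cl₂.
(a) Cl₂ equivalent: 7.863 mg/L × 159,000 L = 1250 g.
(a) Product at 57.9% available Cl: 1250 / 0.579 = 2159 g.

(b) Volume: 2130 m³ = 2,130,000 L.
(b) Available chlorine delivered: 6470 g × 0.569 = 3681 g as Cl₂.
(b) Concentration rise: 3681 g / 2,130,000 L = 1.728 mg/L = 1.73 ppm.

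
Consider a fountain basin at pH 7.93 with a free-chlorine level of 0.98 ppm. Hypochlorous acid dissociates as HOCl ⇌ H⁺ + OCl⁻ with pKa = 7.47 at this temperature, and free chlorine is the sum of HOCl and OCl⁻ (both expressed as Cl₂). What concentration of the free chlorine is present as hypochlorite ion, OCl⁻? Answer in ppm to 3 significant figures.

0.728 ppm

[OCl⁻]/[HOCl] = 10^(pH − pKa) = 10^(7.93 − 7.47) = 10^0.46 = 2.884.
Fraction as HOCl = 1 / (1 + 2.884) = 0.2575.
OCl⁻ = (1 − 0.2575) × 0.98 ppm = 0.7277 ppm.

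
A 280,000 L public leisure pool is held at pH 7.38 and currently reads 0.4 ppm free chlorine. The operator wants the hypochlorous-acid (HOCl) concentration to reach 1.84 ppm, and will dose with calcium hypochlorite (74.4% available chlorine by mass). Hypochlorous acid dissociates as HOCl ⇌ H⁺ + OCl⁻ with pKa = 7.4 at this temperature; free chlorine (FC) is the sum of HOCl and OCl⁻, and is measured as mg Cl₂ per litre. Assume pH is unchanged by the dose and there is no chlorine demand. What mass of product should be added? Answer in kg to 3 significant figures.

1.20 kg

[OCl⁻]/[HOCl] = 10^(pH − pKa) = 10^(7.38 − 7.4) = 0.955; fraction as HOCl = 1/(1 + 0.955) = 0.5115.
Free chlorine required for 1.84 ppm HOCl: 1.84 / 0.5115 = 3.597 ppm.
FC to add: 3.597 − 0.4 = 3.197 mg/L as Cl₂.
Cl₂ equivalent: 3.197 mg/L × 280,000 L = 895.2 g.
Product at 74.4% available Cl: 895.2 / 0.744 = 1203 g.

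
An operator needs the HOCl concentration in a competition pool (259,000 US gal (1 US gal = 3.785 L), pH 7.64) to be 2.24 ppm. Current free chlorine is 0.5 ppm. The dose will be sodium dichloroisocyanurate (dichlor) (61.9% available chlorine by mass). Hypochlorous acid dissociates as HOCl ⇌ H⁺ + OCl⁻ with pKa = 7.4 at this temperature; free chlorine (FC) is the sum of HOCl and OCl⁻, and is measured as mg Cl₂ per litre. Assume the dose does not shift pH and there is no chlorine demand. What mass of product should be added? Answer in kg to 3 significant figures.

8.92 kg

Volume: 259,000 US gal × 3.785 L/gal = 980,315 L.
[OCl⁻]/[HOCl] = 10^(pH − pKa) = 10^(7.64 − 7.4) = 1.738; fraction as HOCl = 1/(1 + 1.738) = 0.3653.
Free chlorine required for 2.24 ppm HOCl: 2.24 / 0.3653 = 6.133 ppm.
FC to add: 6.133 − 0.5 = 5.633 mg/L as Cl₂.
Cl₂ equivalent: 5.633 mg/L × 980,315 L = 5522 g.
Product at 61.9% available Cl: 5522 / 0.619 = 8921 g.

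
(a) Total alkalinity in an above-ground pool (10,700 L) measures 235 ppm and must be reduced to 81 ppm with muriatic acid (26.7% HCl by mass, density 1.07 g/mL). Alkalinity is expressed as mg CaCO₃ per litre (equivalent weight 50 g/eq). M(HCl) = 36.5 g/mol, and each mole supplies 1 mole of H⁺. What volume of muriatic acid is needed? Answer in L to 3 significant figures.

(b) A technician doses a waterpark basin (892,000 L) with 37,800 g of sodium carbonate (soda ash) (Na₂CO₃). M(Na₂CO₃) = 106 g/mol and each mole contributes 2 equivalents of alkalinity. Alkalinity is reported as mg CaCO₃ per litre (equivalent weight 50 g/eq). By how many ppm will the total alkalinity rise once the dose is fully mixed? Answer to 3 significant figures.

(a) Alkalinity to neutralize: (235 − 81) = 154 mg/L as CaCO₃ × 10,700 L = 1648 g as CaCO₃.
(a) Equivalents of H⁺ required: 1648 ÷ 50 g/eq = 32.96 eq = 32.96 mol HCl.
(a) Mass of HCl: 32.96 × 36.5 = 1203 g.
(a) Mass of 26.7% solution: 1203 / 0.267 = 4505 g.
(a) Volume: 4505 g ÷ 1.07 g/mL = 4210 mL.

(b) Moles of Na₂CO₃: 37,800 g ÷ 106 g/mol = 356.6 mol → 713.2 eq of alkalinity.
(b) As CaCO₃: 713.2 eq × 50 g/eq = 35,660 g.
(b) Rise: 35,660 g / 892,000 L × 1000 = 39.98 mg/L.

(a) 4.21 L; (b) 40.0 ppm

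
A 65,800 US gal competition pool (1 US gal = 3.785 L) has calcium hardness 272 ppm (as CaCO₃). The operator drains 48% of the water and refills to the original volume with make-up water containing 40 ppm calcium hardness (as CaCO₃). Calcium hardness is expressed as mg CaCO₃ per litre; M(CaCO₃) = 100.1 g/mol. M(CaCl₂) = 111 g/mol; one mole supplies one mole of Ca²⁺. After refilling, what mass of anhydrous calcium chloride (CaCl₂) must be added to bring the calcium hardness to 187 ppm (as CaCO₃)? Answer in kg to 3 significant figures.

7.28 kg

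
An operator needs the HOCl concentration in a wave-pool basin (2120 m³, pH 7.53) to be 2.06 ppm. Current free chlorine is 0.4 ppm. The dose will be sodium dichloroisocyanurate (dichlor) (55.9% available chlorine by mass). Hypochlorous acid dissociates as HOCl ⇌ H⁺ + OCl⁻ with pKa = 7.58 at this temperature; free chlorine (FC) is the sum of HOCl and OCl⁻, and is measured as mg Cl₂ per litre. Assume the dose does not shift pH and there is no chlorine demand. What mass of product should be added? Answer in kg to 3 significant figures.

13.3 kg

Volume: 2120 m³ = 2,120,000 L.
[OCl⁻]/[HOCl] = 10^(pH − pKa) = 10^(7.53 − 7.58) = 0.8913; fraction as HOCl = 1/(1 + 0.8913) = 0.5288.
Free chlorine required for 2.06 ppm HOCl: 2.06 / 0.5288 = 3.896 ppm.
FC to add: 3.896 − 0.4 = 3.496 mg/L as Cl₂.
Cl₂ equivalent: 3.496 mg/L × 2,120,000 L = 7411 g.
Product at 55.9% available Cl: 7411 / 0.559 = 13,260 g.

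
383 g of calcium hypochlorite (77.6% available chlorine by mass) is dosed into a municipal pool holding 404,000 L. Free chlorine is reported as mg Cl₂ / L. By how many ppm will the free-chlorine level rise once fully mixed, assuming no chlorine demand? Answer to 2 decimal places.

0.74 ppm

Available chlorine delivered: 383 g × 0.776 = 297.2 g as Cl₂.
Concentration rise: 297.2 g / 404,000 L = 0.7357 mg/L = 0.74 ppm.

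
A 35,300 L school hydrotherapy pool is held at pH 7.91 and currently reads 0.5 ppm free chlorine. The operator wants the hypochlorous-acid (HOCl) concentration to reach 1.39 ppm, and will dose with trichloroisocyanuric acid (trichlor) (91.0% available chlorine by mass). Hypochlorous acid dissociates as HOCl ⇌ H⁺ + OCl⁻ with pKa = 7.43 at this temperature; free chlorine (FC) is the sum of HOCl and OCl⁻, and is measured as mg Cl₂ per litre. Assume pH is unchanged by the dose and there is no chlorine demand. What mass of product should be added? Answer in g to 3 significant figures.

197 g

[OCl⁻]/[HOCl] = 10^(pH − pKa) = 10^(7.91 − 7.43) = 3.02; fraction as HOCl = 1/(1 + 3.02) = 0.2488.
Free chlorine required for 1.39 ppm HOCl: 1.39 / 0.2488 = 5.588 ppm.
FC to add: 5.588 − 0.5 = 5.088 mg/L as Cl₂.
Cl₂ equivalent: 5.088 mg/L × 35,300 L = 179.6 g.
Product at 91.0% available Cl: 179.6 / 0.91 = 197.4 g.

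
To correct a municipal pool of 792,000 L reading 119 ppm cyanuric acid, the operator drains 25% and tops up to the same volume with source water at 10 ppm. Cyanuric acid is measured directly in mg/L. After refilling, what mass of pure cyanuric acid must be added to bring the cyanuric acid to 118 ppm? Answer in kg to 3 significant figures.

After draining 25% and refilling: 119 × 0.75 + 10 × 0.25 = 91.75 ppm.
Deficit to target: 118 − 91.75 = 26.25 mg/L.
Mass: 26.25 mg/L × 792,000 L = 20,790 g cyanuric acid.

20.8 kg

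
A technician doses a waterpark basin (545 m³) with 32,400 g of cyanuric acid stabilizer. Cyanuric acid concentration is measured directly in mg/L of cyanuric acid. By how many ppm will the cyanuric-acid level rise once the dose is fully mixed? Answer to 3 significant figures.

59.4 ppm

Volume: 545 m³ = 545,000 L.
Rise: 32,400 g / 545,000 L × 1000 = 59.45 mg/L.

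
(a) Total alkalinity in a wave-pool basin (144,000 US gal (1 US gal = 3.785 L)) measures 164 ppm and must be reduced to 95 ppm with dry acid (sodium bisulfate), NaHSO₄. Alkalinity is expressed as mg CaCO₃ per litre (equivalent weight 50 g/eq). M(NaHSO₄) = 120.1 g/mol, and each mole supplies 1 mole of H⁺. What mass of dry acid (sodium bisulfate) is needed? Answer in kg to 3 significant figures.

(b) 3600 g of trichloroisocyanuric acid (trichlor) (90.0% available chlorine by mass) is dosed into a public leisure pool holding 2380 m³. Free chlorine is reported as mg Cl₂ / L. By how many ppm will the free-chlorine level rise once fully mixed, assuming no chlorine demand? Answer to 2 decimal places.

(a) 90.3 kg; (b) 1.36 ppm

(a) Volume: 144,000 US gal × 3.785 L/gal = 545,040 L.
(a) Alkalinity to neutralize: (164 − 95) = 69 mg/L as CaCO₃ × 545,040 L = 37,610 g as CaCO₃.
(a) Equivalents of H⁺ required: 37,610 ÷ 50 g/eq = 752.2 eq = 752.2 mol NaHSO₄.
(a) Mass of NaHSO₄: 752.2 × 120.1 = 90,330 g.

(b) Volume: 2380 m³ = 2,380,000 L.
(b) Available chlorine delivered: 3600 g × 0.9 = 3240 g as Cl₂.
(b) Concentration rise: 3240 g / 2,380,000 L = 1.361 mg/L = 1.36 ppm.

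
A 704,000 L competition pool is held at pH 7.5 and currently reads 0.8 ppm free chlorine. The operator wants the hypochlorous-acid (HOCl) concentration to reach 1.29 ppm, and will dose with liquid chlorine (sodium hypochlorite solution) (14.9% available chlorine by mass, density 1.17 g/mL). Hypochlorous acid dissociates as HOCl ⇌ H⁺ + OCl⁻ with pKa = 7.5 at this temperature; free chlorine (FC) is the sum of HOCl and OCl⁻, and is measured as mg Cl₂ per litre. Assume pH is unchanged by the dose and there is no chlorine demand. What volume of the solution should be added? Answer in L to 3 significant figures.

7.19 L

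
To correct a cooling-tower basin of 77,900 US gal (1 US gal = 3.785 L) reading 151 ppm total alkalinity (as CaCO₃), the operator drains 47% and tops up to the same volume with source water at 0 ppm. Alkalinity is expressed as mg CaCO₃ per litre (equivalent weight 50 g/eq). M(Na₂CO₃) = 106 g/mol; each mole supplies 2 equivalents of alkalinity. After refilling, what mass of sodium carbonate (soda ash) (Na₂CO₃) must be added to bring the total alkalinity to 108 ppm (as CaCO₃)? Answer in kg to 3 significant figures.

8.74 kg

Volume: 77,900 US gal × 3.785 L/gal = 294,852 L.
After draining 47% and refilling: 151 × 0.53 + 0 × 0.47 = 80.03 ppm.
Deficit to target: 108 − 80.03 = 27.97 mg/L.
As CaCO₃: 27.97 mg/L × 294,852 L = 8247 g; ÷ 50 g/eq ÷ 2 = 82.47 mol Na₂CO₃.
Mass: 82.47 × 106 = 8742 g.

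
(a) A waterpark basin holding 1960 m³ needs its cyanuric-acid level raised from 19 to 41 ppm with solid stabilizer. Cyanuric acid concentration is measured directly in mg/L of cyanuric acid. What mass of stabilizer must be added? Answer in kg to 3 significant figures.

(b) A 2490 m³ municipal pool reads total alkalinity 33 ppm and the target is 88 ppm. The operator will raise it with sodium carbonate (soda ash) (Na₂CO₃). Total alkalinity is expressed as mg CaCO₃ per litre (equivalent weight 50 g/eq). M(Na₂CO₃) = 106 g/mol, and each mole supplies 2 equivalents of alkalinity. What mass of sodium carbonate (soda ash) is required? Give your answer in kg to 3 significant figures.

(a) 43.1 kg; (b) 145 kg

(a) Volume: 1960 m³ = 1,960,000 L.
(a) CYA to add: (41 − 19) = 22 mg/L × 1,960,000 L = 43,120 g cyanuric acid.

(b) Volume: 2490 m³ = 2,490,000 L.
(b) Alkalinity to add: (88 − 33) = 55 mg/L as CaCO₃ × 2,490,000 L = 137,000 g as CaCO₃.
(b) Equivalents: 137,000 g ÷ 50 g/eq = 2739 eq.
(b) Each mole of Na₂CO₃ supplies 2 eq, so 2739 / 2 = 1370 mol.
(b) Mass: 1370 mol × 106 g/mol = 145,200 g.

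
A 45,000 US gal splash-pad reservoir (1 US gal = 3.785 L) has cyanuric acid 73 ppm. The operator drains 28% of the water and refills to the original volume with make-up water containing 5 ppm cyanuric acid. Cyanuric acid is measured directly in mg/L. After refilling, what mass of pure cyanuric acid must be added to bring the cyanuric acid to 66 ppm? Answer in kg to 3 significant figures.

Volume: 45,000 US gal × 3.785 L/gal = 170,325 L.
After draining 28% and refilling: 73 × 0.72 + 5 × 0.28 = 53.96 ppm.
Deficit to target: 66 − 53.96 = 12.04 mg/L.
Mass: 12.04 mg/L × 170,325 L = 2051 g cyanuric acid.

2.05 kg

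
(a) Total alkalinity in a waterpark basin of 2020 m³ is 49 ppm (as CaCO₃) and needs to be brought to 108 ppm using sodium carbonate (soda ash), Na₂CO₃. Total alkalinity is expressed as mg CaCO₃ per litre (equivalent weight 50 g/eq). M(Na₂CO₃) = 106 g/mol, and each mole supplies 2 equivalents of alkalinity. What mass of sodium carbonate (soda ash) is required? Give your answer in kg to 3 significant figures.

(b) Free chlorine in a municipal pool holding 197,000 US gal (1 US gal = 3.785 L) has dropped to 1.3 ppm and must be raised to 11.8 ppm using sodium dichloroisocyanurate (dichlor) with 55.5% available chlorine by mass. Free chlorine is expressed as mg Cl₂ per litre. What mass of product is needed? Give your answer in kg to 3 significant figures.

(a) 126 kg; (b) 14.1 kg

(a) Volume: 2020 m³ = 2,020,000 L.
(a) Alkalinity to add: (108 − 49) = 59 mg/L as CaCO₃ × 2,020,000 L = 119,200 g as CaCO₃.
(a) Equivalents: 119,200 g ÷ 50 g/eq = 2384 eq.
(a) Each mole of Na₂CO₃ supplies 2 eq, so 2384 / 2 = 1192 mol.
(a) Mass: 1192 mol × 106 g/mol = 126,300 g.

(b) Volume: 197,000 US gal × 3.785 L/gal = 745,645 L.
(b) Chlorine deficit: 11.8 − 1.3 = 10.5 ppm = 10.5 mg/L as Cl₂.
(b) Cl₂ equivalent needed: 10.5 mg/L × 745,645 L = 7,829,000 mg = 7829 g.
(b) Product at 55.5% available chlorine: 7829 / 0.555 = 14,110 g.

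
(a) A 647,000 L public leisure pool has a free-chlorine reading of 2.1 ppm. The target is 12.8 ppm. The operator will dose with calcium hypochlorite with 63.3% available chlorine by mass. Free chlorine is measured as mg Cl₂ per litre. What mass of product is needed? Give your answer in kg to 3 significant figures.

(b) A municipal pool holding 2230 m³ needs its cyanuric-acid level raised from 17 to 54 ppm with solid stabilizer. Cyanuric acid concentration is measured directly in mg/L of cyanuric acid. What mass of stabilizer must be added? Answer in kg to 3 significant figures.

(a) 10.9 kg; (b) 82.5 kg

(a) Chlorine deficit: 12.8 − 2.1 = 10.7 ppm = 10.7 mg/L as Cl₂.
(a) Cl₂ equivalent needed: 10.7 mg/L × 647,000 L = 6,923,000 mg = 6923 g.
(a) Product at 63.3% available chlorine: 6923 / 0.633 = 10,940 g.

(b) Volume: 2230 m³ = 2,230,000 L.
(b) CYA to add: (54 − 17) = 37 mg/L × 2,230,000 L = 82,510 g cyanuric acid.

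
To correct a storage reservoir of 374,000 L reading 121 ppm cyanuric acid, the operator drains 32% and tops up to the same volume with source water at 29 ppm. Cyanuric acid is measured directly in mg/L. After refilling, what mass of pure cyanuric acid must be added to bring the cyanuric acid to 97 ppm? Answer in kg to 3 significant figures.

After draining 32% and refilling: 121 × 0.68 + 29 × 0.32 = 91.56 ppm.
Deficit to target: 97 − 91.56 = 5.44 mg/L.
Mass: 5.44 mg/L × 374,000 L = 2035 g cyanuric acid.

2.03 kg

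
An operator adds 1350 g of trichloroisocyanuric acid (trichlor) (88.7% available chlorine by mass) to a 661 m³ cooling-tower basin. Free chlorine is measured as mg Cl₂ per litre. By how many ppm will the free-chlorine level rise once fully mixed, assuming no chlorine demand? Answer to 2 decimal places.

1.81 ppm

Volume: 661 m³ = 661,000 L.
Available chlorine delivered: 1350 g × 0.887 = 1197 g as Cl₂.
Concentration rise: 1197 g / 661,000 L = 1.812 mg/L = 1.81 ppm.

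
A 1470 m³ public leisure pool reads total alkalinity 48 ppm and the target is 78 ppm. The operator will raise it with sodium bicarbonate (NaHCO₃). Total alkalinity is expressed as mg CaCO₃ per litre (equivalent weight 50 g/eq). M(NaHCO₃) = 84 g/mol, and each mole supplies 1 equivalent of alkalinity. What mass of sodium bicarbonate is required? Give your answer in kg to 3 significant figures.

74.1 kg

Volume: 1470 m³ = 1,470,000 L.
Alkalinity to add: (78 − 48) = 30 mg/L as CaCO₃ × 1,470,000 L = 44,100 g as CaCO₃.
Equivalents: 44,100 g ÷ 50 g/eq = 882 eq.
NaHCO₃ supplies 1 eq per mole → 882 mol.
Mass: 882 mol × 84 g/mol = 74,090 g.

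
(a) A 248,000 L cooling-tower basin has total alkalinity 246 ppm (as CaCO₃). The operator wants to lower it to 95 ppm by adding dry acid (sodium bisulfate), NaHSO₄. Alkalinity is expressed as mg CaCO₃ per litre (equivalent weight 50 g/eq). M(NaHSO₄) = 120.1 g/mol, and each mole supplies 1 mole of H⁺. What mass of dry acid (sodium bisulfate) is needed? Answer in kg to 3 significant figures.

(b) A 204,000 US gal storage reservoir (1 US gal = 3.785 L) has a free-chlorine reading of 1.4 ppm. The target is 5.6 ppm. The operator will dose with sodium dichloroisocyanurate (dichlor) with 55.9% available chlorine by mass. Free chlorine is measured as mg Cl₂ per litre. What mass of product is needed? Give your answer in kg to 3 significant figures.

(a) Alkalinity to neutralize: (246 − 95) = 151 mg/L as CaCO₃ × 248,000 L = 37,450 g as CaCO₃.
(a) Equivalents of H⁺ required: 37,450 ÷ 50 g/eq = 749 eq = 749 mol NaHSO₄.
(a) Mass of NaHSO₄: 749 × 120.1 = 89,950 g.

(b) Volume: 204,000 US gal × 3.785 L/gal = 772,140 L.
(b) Chlorine deficit: 5.6 − 1.4 = 4.2 ppm = 4.2 mg/L as Cl₂.
(b) Cl₂ equivalent needed: 4.2 mg/L × 772,140 L = 3,243,000 mg = 3243 g.
(b) Product at 55.9% available chlorine: 3243 / 0.559 = 5801 g.

(a) 90.0 kg; (b) 5.80 kg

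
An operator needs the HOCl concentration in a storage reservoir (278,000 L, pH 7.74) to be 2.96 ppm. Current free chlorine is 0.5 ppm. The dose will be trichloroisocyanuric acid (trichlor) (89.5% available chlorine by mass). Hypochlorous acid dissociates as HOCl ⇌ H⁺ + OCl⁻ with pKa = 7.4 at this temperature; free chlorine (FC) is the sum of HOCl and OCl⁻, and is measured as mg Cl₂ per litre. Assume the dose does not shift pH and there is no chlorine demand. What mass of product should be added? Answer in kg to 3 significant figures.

2.78 kg

[OCl⁻]/[HOCl] = 10^(pH − pKa) = 10^(7.74 − 7.4) = 2.188; fraction as HOCl = 1/(1 + 2.188) = 0.3137.
Free chlorine required for 2.96 ppm HOCl: 2.96 / 0.3137 = 9.436 ppm.
FC to add: 9.436 − 0.5 = 8.936 mg/L as Cl₂.
Cl₂ equivalent: 8.936 mg/L × 278,000 L = 2484 g.
Product at 89.5% available Cl: 2484 / 0.895 = 2776 g.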